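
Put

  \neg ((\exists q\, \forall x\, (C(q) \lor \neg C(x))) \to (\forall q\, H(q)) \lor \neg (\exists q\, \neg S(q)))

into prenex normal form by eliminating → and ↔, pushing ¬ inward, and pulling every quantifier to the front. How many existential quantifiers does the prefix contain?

3

Eliminate → and ↔ using ¬ and ∨.
  \neg (\neg (\exists q\, \forall x\, (C(q) \lor \neg C(x))) \lor (\forall q\, H(q)) \lor \neg (\exists q\, \neg S(q)))
Push ¬ through the quantifiers and connectives to reach negation normal form:
  (\exists q\, \forall x\, (C(q) \lor \neg C(x))) \land (\exists q\, \neg H(q)) \land (\exists q\, \neg S(q))
Give each quantifier a distinct variable: q↦u, q↦r.
  (\exists q\, \forall x\, (C(q) \lor \neg C(x))) \land (\exists u\, \neg H(u)) \land (\exists r\, \neg S(r))
Extract every quantifier outward, since the variables are now distinct and don't occur free across branches:
  \exists q\, \forall x\, \exists u\, \exists r\, ((C(q) \lor \neg C(x)) \land \neg H(u) \land \neg S(r))
The prefix is \exists q \forall x \exists u \exists r: 1 universal, 3 existential.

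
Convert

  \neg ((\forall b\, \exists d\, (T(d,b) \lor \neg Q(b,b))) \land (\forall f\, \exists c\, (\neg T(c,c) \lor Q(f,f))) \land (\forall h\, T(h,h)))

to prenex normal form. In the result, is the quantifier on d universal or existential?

universal

Move each ¬ inward, flipping quantifiers it crosses:
  (\exists b\, \forall d\, (\neg T(d,b) \land Q(b,b))) \lor (\exists f\, \forall c\, (T(c,c) \land \neg Q(f,f))) \lor (\exists h\, \neg T(h,h))
All bound variables are already distinct, so no renaming is needed.
Pull the quantifiers to the front (each side's bound variable is not free in the other side):
  \exists b\, \forall d\, \exists f\, \forall c\, \exists h\, (\neg T(d,b) \land Q(b,b) \lor T(c,c) \land \neg Q(f,f) \lor \neg T(h,h))
The quantifier \exists d sits under an odd number of negations, so it flips to \forall d.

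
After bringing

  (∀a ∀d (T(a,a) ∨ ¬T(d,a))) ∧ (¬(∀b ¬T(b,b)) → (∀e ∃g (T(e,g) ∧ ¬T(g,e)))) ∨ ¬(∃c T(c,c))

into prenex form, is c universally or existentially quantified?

universal

Eliminate → and ↔ using ¬ and ∨.
  (∀a ∀d (T(a,a) ∨ ¬T(d,a))) ∧ (¬¬(∀b ¬T(b,b)) ∨ (∀e ∃g (T(e,g) ∧ ¬T(g,e)))) ∨ ¬(∃c T(c,c))
Move each ¬ inward, flipping quantifiers it crosses:
  (∀a ∀d (T(a,a) ∨ ¬T(d,a))) ∧ ((∀b ¬T(b,b)) ∨ (∀e ∃g (T(e,g) ∧ ¬T(g,e)))) ∨ (∀c ¬T(c,c))
All bound variables are already distinct, so no renaming is needed.
Finally move all quantifiers to the prefix:
  ∀a ∀d ∀b ∀e ∃g ∀c ((T(a,a) ∨ ¬T(d,a)) ∧ (¬T(b,b) ∨ T(e,g) ∧ ¬T(g,e)) ∨ ¬T(c,c))
The quantifier ∃c sits under an odd number of negations (counting the antecedent side of each →), so it flips to ∀c.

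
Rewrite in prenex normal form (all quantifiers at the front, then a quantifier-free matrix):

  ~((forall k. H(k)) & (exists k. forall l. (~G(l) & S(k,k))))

Move each ¬ inward, flipping quantifiers it crosses:
  (exists k. ~H(k)) | (forall k. exists l. (G(l) | ~S(k,k)))
Standardize variables apart so no two quantifiers bind the same name: k↦q.
  (exists k. ~H(k)) | (forall q. exists l. (G(l) | ~S(q,q)))
Extract every quantifier outward, since the variables are now distinct and don't occur free across branches:
  exists k. forall q. exists l. (~H(k) | G(l) | ~S(q,q))

exists k. forall q. exists l. (~H(k) | G(l) | ~S(q,q))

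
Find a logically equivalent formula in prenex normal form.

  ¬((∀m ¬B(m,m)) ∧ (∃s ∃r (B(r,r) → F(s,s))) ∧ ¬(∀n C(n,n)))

Eliminate → and ↔ using ¬ and ∨.
  ¬((∀m ¬B(m,m)) ∧ (∃s ∃r (¬B(r,r) ∨ F(s,s))) ∧ ¬(∀n C(n,n)))
Drive negations inward (¬∀x A ≡ ∃x ¬A, ¬∃x A ≡ ∀x ¬A, De Morgan for ∧/∨):
  (∃m B(m,m)) ∨ (∀s ∀r (B(r,r) ∧ ¬F(s,s))) ∨ (∀n C(n,n))
Finally move all quantifiers to the prefix:
  ∃m ∀s ∀r ∀n (B(m,m) ∨ B(r,r) ∧ ¬F(s,s) ∨ C(n,n))

∃m ∀s ∀r ∀n (B(m,m) ∨ B(r,r) ∧ ¬F(s,s) ∨ C(n,n))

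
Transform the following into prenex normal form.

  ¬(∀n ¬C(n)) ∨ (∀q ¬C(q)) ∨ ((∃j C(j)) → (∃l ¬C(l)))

∃n ∀q ∀j ∃l (C(n) ∨ ¬C(q) ∨ ¬C(j) ∨ ¬C(l))

Eliminate → and ↔ using ¬ and ∨.
  ¬(∀n ¬C(n)) ∨ (∀q ¬C(q)) ∨ ¬(∃j C(j)) ∨ (∃l ¬C(l))
Move each ¬ inward, flipping quantifiers it crosses:
  (∃n C(n)) ∨ (∀q ¬C(q)) ∨ (∀j ¬C(j)) ∨ (∃l ¬C(l))
Extract every quantifier outward, since the variables are now distinct and don't occur free across branches:
  ∃n ∀q ∀j ∃l (C(n) ∨ ¬C(q) ∨ ¬C(j) ∨ ¬C(l))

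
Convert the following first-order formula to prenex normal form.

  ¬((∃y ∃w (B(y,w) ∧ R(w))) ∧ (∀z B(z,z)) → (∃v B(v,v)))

∃y ∃w ∀z ∀v (B(y,w) ∧ R(w) ∧ B(z,z) ∧ ¬B(v,v))

First replace A → B with ¬A ∨ B.
  ¬(¬((∃y ∃w (B(y,w) ∧ R(w))) ∧ (∀z B(z,z))) ∨ (∃v B(v,v)))
Drive negations inward (¬∀x A ≡ ∃x ¬A, ¬∃x A ≡ ∀x ¬A, De Morgan for ∧/∨):
  (∃y ∃w (B(y,w) ∧ R(w))) ∧ (∀z B(z,z)) ∧ (∀v ¬B(v,v))
All bound variables are already distinct, so no renaming is needed.
Pull the quantifiers to the front (each side's bound variable is not free in the other side):
  ∃y ∃w ∀z ∀v (B(y,w) ∧ R(w) ∧ B(z,z) ∧ ¬B(v,v))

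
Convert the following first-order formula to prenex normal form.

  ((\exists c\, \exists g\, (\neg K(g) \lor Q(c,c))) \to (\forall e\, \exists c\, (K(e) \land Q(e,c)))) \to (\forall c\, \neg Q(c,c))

\exists c\, \exists g\, \exists e\, \forall b\, \forall p\, ((\neg K(g) \lor Q(c,c)) \land (\neg K(e) \lor \neg Q(e,b)) \lor \neg Q(p,p))

Rewrite implications/biconditionals: A → B as ¬A ∨ B.
  \neg (\neg (\exists c\, \exists g\, (\neg K(g) \lor Q(c,c))) \lor (\forall e\, \exists c\, (K(e) \land Q(e,c)))) \lor (\forall c\, \neg Q(c,c))
Move each ¬ inward, flipping quantifiers it crosses:
  (\exists c\, \exists g\, (\neg K(g) \lor Q(c,c))) \land (\exists e\, \forall c\, (\neg K(e) \lor \neg Q(e,c))) \lor (\forall c\, \neg Q(c,c))
Give each quantifier a distinct variable: c↦b, c↦p.
  (\exists c\, \exists g\, (\neg K(g) \lor Q(c,c))) \land (\exists e\, \forall b\, (\neg K(e) \lor \neg Q(e,b))) \lor (\forall p\, \neg Q(p,p))
Pull the quantifiers to the front (each side's bound variable is not free in the other side):
  \exists c\, \exists g\, \exists e\, \forall b\, \forall p\, ((\neg K(g) \lor Q(c,c)) \land (\neg K(e) \lor \neg Q(e,b)) \lor \neg Q(p,p))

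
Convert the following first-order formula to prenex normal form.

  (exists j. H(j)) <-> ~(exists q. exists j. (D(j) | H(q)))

First replace A → B with ¬A ∨ B; A ↔ B as (¬A ∨ B) ∧ (¬B ∨ A).
  (~(exists j. H(j)) | ~(exists q. exists j. (D(j) | H(q)))) & (~~(exists q. exists j. (D(j) | H(q))) | (exists j. H(j)))
Push ¬ through the quantifiers and connectives to reach negation normal form:
  ((forall j. ~H(j)) | (forall q. forall j. (~D(j) & ~H(q)))) & ((exists q. exists j. (D(j) | H(q))) | (exists j. H(j)))
Rename bound variables to avoid capture: j↦z1, q↦u, j↦x1, j↦z.
  ((forall j. ~H(j)) | (forall q. forall z1. (~D(z1) & ~H(q)))) & ((exists u. exists x1. (D(x1) | H(u))) | (exists z. H(z)))
Extract every quantifier outward, since the variables are now distinct and don't occur free across branches:
  forall j. forall q. forall z1. exists u. exists x1. exists z. ((~H(j) | ~D(z1) & ~H(q)) & (D(x1) | H(u) | H(z)))

forall j. forall q. forall z1. exists u. exists x1. exists z. ((~H(j) | ~D(z1) & ~H(q)) & (D(x1) | H(u) | H(z)))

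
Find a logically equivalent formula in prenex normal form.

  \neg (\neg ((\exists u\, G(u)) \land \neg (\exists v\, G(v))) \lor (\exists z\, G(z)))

\exists u\, \forall v\, \forall z\, (G(u) \land \neg G(v) \land \neg G(z))

Move each ¬ inward, flipping quantifiers it crosses:
  (\exists u\, G(u)) \land (\forall v\, \neg G(v)) \land (\forall z\, \neg G(z))
All bound variables are already distinct, so no renaming is needed.
Pull the quantifiers to the front (each side's bound variable is not free in the other side):
  \exists u\, \forall v\, \forall z\, (G(u) \land \neg G(v) \land \neg G(z))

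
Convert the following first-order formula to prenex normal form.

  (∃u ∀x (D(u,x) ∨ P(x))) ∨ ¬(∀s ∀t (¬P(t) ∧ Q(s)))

∃u ∀x ∃s ∃t (D(u,x) ∨ P(x) ∨ P(t) ∨ ¬Q(s))

Move each ¬ inward, flipping quantifiers it crosses:
  (∃u ∀x (D(u,x) ∨ P(x))) ∨ (∃s ∃t (P(t) ∨ ¬Q(s)))
All bound variables are already distinct, so no renaming is needed.
Pull the quantifiers to the front (each side's bound variable is not free in the other side):
  ∃u ∀x ∃s ∃t (D(u,x) ∨ P(x) ∨ P(t) ∨ ¬Q(s))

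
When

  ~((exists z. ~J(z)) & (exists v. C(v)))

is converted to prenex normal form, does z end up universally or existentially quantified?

Push ¬ through the quantifiers and connectives to reach negation normal form:
  (forall z. J(z)) | (forall v. ~C(v))
Pull the quantifiers to the front (each side's bound variable is not free in the other side):
  forall z. forall v. (J(z) | ~C(v))
The quantifier exists z sits under an odd number of negations, so it flips to forall z.

universal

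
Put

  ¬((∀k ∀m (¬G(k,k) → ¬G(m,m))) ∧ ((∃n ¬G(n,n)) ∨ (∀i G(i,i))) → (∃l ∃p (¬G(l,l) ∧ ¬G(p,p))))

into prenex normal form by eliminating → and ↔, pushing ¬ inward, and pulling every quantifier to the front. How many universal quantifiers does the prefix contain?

5

First replace A → B with ¬A ∨ B.
  ¬(¬((∀k ∀m (¬¬G(k,k) ∨ ¬G(m,m))) ∧ ((∃n ¬G(n,n)) ∨ (∀i G(i,i)))) ∨ (∃l ∃p (¬G(l,l) ∧ ¬G(p,p))))
Push ¬ through the quantifiers and connectives to reach negation normal form:
  (∀k ∀m (G(k,k) ∨ ¬G(m,m))) ∧ ((∃n ¬G(n,n)) ∨ (∀i G(i,i))) ∧ (∀l ∀p (G(l,l) ∨ G(p,p)))
Pull the quantifiers to the front (each side's bound variable is not free in the other side):
  ∀k ∀m ∃n ∀i ∀l ∀p ((G(k,k) ∨ ¬G(m,m)) ∧ (¬G(n,n) ∨ G(i,i)) ∧ (G(l,l) ∨ G(p,p)))
The prefix is ∀k ∀m ∃n ∀i ∀l ∀p: 5 universal, 1 existential.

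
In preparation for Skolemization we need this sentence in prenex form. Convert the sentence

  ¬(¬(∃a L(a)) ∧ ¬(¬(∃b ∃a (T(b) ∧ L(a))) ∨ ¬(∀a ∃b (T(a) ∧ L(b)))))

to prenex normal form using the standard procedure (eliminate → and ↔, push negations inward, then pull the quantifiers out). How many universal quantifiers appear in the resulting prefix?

Move each ¬ inward, flipping quantifiers it crosses:
  (∃a L(a)) ∨ (∀b ∀a (¬T(b) ∨ ¬L(a))) ∨ (∃a ∀b (¬T(a) ∨ ¬L(b)))
Standardize variables apart so no two quantifiers bind the same name: a↦w, a↦x, b↦y1.
  (∃a L(a)) ∨ (∀b ∀w (¬T(b) ∨ ¬L(w))) ∨ (∃x ∀y1 (¬T(x) ∨ ¬L(y1)))
Pull the quantifiers to the front (each side's bound variable is not free in the other side):
  ∃a ∀b ∀w ∃x ∀y1 (L(a) ∨ ¬T(b) ∨ ¬L(w) ∨ ¬T(x) ∨ ¬L(y1))
The prefix is ∃a ∀b ∀w ∃x ∀y1: 3 universal, 2 existential.

3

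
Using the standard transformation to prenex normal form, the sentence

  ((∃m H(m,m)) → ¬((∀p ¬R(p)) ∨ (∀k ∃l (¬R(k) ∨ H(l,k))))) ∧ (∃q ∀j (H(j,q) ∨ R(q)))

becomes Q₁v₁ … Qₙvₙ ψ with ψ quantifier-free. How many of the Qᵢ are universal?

Rewrite implications/biconditionals: A → B as ¬A ∨ B.
  (¬(∃m H(m,m)) ∨ ¬((∀p ¬R(p)) ∨ (∀k ∃l (¬R(k) ∨ H(l,k))))) ∧ (∃q ∀j (H(j,q) ∨ R(q)))
Drive negations inward (¬∀x A ≡ ∃x ¬A, ¬∃x A ≡ ∀x ¬A, De Morgan for ∧/∨):
  ((∀m ¬H(m,m)) ∨ (∃p R(p)) ∧ (∃k ∀l (R(k) ∧ ¬H(l,k)))) ∧ (∃q ∀j (H(j,q) ∨ R(q)))
Pull the quantifiers to the front (each side's bound variable is not free in the other side):
  ∀m ∃p ∃k ∀l ∃q ∀j ((¬H(m,m) ∨ R(p) ∧ R(k) ∧ ¬H(l,k)) ∧ (H(j,q) ∨ R(q)))
The prefix is ∀m ∃p ∃k ∀l ∃q ∀j: 3 universal, 3 existential.

3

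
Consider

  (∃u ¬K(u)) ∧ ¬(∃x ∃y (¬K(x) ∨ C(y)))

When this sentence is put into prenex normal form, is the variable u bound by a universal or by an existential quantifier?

Push ¬ through the quantifiers and connectives to reach negation normal form:
  (∃u ¬K(u)) ∧ (∀x ∀y (K(x) ∧ ¬C(y)))
All bound variables are already distinct, so no renaming is needed.
Pull the quantifiers to the front (each side's bound variable is not free in the other side):
  ∃u ∀x ∀y (¬K(u) ∧ K(x) ∧ ¬C(y))
The quantifier ∃u sits under an even number of negations, so it remains existential.

existential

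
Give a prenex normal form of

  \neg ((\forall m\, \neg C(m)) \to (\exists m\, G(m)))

Rewrite implications/biconditionals: A → B as ¬A ∨ B.
  \neg (\neg (\forall m\, \neg C(m)) \lor (\exists m\, G(m)))
Move each ¬ inward, flipping quantifiers it crosses:
  (\forall m\, \neg C(m)) \land (\forall m\, \neg G(m))
Rename bound variables to avoid capture: m↦w.
  (\forall m\, \neg C(m)) \land (\forall w\, \neg G(w))
Pull the quantifiers to the front (each side's bound variable is not free in the other side):
  \forall m\, \forall w\, (\neg C(m) \land \neg G(w))

\forall m\, \forall w\, (\neg C(m) \land \neg G(w))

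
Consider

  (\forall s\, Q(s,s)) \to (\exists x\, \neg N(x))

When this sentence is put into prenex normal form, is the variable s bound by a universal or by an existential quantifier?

existential

First replace A → B with ¬A ∨ B.
  \neg (\forall s\, Q(s,s)) \lor (\exists x\, \neg N(x))
Move each ¬ inward, flipping quantifiers it crosses:
  (\exists s\, \neg Q(s,s)) \lor (\exists x\, \neg N(x))
Extract every quantifier outward, since the variables are now distinct and don't occur free across branches:
  \exists s\, \exists x\, (\neg Q(s,s) \lor \neg N(x))
The quantifier \forall s sits under an odd number of negations (counting the antecedent side of each →), so it flips to \exists s.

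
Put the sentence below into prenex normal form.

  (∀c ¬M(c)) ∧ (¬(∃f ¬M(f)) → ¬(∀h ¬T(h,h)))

First replace A → B with ¬A ∨ B.
  (∀c ¬M(c)) ∧ (¬¬(∃f ¬M(f)) ∨ ¬(∀h ¬T(h,h)))
Move each ¬ inward, flipping quantifiers it crosses:
  (∀c ¬M(c)) ∧ ((∃f ¬M(f)) ∨ (∃h T(h,h)))
Finally move all quantifiers to the prefix:
  ∀c ∃f ∃h (¬M(c) ∧ (¬M(f) ∨ T(h,h)))

∀c ∃f ∃h (¬M(c) ∧ (¬M(f) ∨ T(h,h)))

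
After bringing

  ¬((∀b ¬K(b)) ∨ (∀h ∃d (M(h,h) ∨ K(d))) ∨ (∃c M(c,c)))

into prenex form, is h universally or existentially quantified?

Push ¬ through the quantifiers and connectives to reach negation normal form:
  (∃b K(b)) ∧ (∃h ∀d (¬M(h,h) ∧ ¬K(d))) ∧ (∀c ¬M(c,c))
Extract every quantifier outward, since the variables are now distinct and don't occur free across branches:
  ∃b ∃h ∀d ∀c (K(b) ∧ ¬M(h,h) ∧ ¬K(d) ∧ ¬M(c,c))
The quantifier ∀h sits under an odd number of negations, so it flips to ∃h.

existential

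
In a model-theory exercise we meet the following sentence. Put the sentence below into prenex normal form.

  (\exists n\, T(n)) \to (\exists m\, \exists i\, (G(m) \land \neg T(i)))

\forall n\, \exists m\, \exists i\, (\neg T(n) \lor G(m) \land \neg T(i))

First replace A → B with ¬A ∨ B.
  \neg (\exists n\, T(n)) \lor (\exists m\, \exists i\, (G(m) \land \neg T(i)))
Drive negations inward (¬∀x A ≡ ∃x ¬A, ¬∃x A ≡ ∀x ¬A, De Morgan for ∧/∨):
  (\forall n\, \neg T(n)) \lor (\exists m\, \exists i\, (G(m) \land \neg T(i)))
All bound variables are already distinct, so no renaming is needed.
Pull the quantifiers to the front (each side's bound variable is not free in the other side):
  \forall n\, \exists m\, \exists i\, (\neg T(n) \lor G(m) \land \neg T(i))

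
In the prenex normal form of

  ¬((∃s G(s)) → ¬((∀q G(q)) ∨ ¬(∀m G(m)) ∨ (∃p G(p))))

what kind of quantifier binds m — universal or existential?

existential

Eliminate → and ↔ using ¬ and ∨.
  ¬(¬(∃s G(s)) ∨ ¬((∀q G(q)) ∨ ¬(∀m G(m)) ∨ (∃p G(p))))
Move each ¬ inward, flipping quantifiers it crosses:
  (∃s G(s)) ∧ ((∀q G(q)) ∨ (∃m ¬G(m)) ∨ (∃p G(p)))
Finally move all quantifiers to the prefix:
  ∃s ∀q ∃m ∃p (G(s) ∧ (G(q) ∨ ¬G(m) ∨ G(p)))
The quantifier ∀m sits under an odd number of negations (counting the antecedent side of each →), so it flips to ∃m.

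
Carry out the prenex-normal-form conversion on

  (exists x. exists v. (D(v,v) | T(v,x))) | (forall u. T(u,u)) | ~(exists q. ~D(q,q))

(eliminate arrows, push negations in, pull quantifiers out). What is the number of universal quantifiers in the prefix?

2

Drive negations inward (¬∀x A ≡ ∃x ¬A, ¬∃x A ≡ ∀x ¬A, De Morgan for ∧/∨):
  (exists x. exists v. (D(v,v) | T(v,x))) | (forall u. T(u,u)) | (forall q. D(q,q))
All bound variables are already distinct, so no renaming is needed.
Extract every quantifier outward, since the variables are now distinct and don't occur free across branches:
  exists x. exists v. forall u. forall q. (D(v,v) | T(v,x) | T(u,u) | D(q,q))
The prefix is exists x exists v forall u forall q: 2 universal, 2 existential.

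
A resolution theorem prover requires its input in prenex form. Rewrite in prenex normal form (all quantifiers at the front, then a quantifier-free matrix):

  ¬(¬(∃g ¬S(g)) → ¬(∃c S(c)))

First replace A → B with ¬A ∨ B.
  ¬(¬¬(∃g ¬S(g)) ∨ ¬(∃c S(c)))
Drive negations inward (¬∀x A ≡ ∃x ¬A, ¬∃x A ≡ ∀x ¬A, De Morgan for ∧/∨):
  (∀g S(g)) ∧ (∃c S(c))
Finally move all quantifiers to the prefix:
  ∀g ∃c (S(g) ∧ S(c))

∀g ∃c (S(g) ∧ S(c))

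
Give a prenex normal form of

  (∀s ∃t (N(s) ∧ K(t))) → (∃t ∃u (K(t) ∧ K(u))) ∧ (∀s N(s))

Eliminate → and ↔ using ¬ and ∨.
  ¬(∀s ∃t (N(s) ∧ K(t))) ∨ (∃t ∃u (K(t) ∧ K(u))) ∧ (∀s N(s))
Move each ¬ inward, flipping quantifiers it crosses:
  (∃s ∀t (¬N(s) ∨ ¬K(t))) ∨ (∃t ∃u (K(t) ∧ K(u))) ∧ (∀s N(s))
Rename bound variables to avoid capture: t↦y, s↦c.
  (∃s ∀t (¬N(s) ∨ ¬K(t))) ∨ (∃y ∃u (K(y) ∧ K(u))) ∧ (∀c N(c))
Extract every quantifier outward, since the variables are now distinct and don't occur free across branches:
  ∃s ∀t ∃y ∃u ∀c (¬N(s) ∨ ¬K(t) ∨ K(y) ∧ K(u) ∧ N(c))

∃s ∀t ∃y ∃u ∀c (¬N(s) ∨ ¬K(t) ∨ K(y) ∧ K(u) ∧ N(c))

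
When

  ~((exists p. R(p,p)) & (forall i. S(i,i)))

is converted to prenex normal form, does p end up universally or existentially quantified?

universal

Move each ¬ inward, flipping quantifiers it crosses:
  (forall p. ~R(p,p)) | (exists i. ~S(i,i))
Extract every quantifier outward, since the variables are now distinct and don't occur free across branches:
  forall p. exists i. (~R(p,p) | ~S(i,i))
The quantifier exists p sits under an odd number of negations, so it flips to forall p.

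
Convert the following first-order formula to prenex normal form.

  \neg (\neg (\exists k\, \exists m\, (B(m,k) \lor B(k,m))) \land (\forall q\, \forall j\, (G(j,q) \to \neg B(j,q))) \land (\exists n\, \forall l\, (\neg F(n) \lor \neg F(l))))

Rewrite implications/biconditionals: A → B as ¬A ∨ B.
  \neg (\neg (\exists k\, \exists m\, (B(m,k) \lor B(k,m))) \land (\forall q\, \forall j\, (\neg G(j,q) \lor \neg B(j,q))) \land (\exists n\, \forall l\, (\neg F(n) \lor \neg F(l))))
Drive negations inward (¬∀x A ≡ ∃x ¬A, ¬∃x A ≡ ∀x ¬A, De Morgan for ∧/∨):
  (\exists k\, \exists m\, (B(m,k) \lor B(k,m))) \lor (\exists q\, \exists j\, (G(j,q) \land B(j,q))) \lor (\forall n\, \exists l\, (F(n) \land F(l)))
All bound variables are already distinct, so no renaming is needed.
Extract every quantifier outward, since the variables are now distinct and don't occur free across branches:
  \exists k\, \exists m\, \exists q\, \exists j\, \forall n\, \exists l\, (B(m,k) \lor B(k,m) \lor G(j,q) \land B(j,q) \lor F(n) \land F(l))

\exists k\, \exists m\, \exists q\, \exists j\, \forall n\, \exists l\, (B(m,k) \lor B(k,m) \lor G(j,q) \land B(j,q) \lor F(n) \land F(l))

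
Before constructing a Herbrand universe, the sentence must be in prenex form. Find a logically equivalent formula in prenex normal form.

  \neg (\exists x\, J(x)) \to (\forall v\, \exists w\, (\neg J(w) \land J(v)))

\exists x\, \forall v\, \exists w\, (J(x) \lor \neg J(w) \land J(v))

First replace A → B with ¬A ∨ B.
  \neg \neg (\exists x\, J(x)) \lor (\forall v\, \exists w\, (\neg J(w) \land J(v)))
Drive negations inward (¬∀x A ≡ ∃x ¬A, ¬∃x A ≡ ∀x ¬A, De Morgan for ∧/∨):
  (\exists x\, J(x)) \lor (\forall v\, \exists w\, (\neg J(w) \land J(v)))
Pull the quantifiers to the front (each side's bound variable is not free in the other side):
  \exists x\, \forall v\, \exists w\, (J(x) \lor \neg J(w) \land J(v))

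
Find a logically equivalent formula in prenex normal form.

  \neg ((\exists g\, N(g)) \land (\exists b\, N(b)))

Drive negations inward (¬∀x A ≡ ∃x ¬A, ¬∃x A ≡ ∀x ¬A, De Morgan for ∧/∨):
  (\forall g\, \neg N(g)) \lor (\forall b\, \neg N(b))
Extract every quantifier outward, since the variables are now distinct and don't occur free across branches:
  \forall g\, \forall b\, (\neg N(g) \lor \neg N(b))

\forall g\, \forall b\, (\neg N(g) \lor \neg N(b))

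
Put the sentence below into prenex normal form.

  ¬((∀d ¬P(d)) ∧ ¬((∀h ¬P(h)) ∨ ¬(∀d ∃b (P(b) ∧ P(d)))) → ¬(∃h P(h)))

Eliminate → and ↔ using ¬ and ∨.
  ¬(¬((∀d ¬P(d)) ∧ ¬((∀h ¬P(h)) ∨ ¬(∀d ∃b (P(b) ∧ P(d))))) ∨ ¬(∃h P(h)))
Drive negations inward (¬∀x A ≡ ∃x ¬A, ¬∃x A ≡ ∀x ¬A, De Morgan for ∧/∨):
  (∀d ¬P(d)) ∧ (∃h P(h)) ∧ (∀d ∃b (P(b) ∧ P(d))) ∧ (∃h P(h))
Rename bound variables to avoid capture: d↦t, h↦u1.
  (∀d ¬P(d)) ∧ (∃h P(h)) ∧ (∀t ∃b (P(b) ∧ P(t))) ∧ (∃u1 P(u1))
Finally move all quantifiers to the prefix:
  ∀d ∃h ∀t ∃b ∃u1 (¬P(d) ∧ P(h) ∧ P(b) ∧ P(t) ∧ P(u1))

∀d ∃h ∀t ∃b ∃u1 (¬P(d) ∧ P(h) ∧ P(b) ∧ P(t) ∧ P(u1))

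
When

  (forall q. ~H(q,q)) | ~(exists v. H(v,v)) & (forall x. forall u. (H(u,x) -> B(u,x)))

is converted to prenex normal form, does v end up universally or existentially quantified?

universal

Rewrite implications/biconditionals: A → B as ¬A ∨ B.
  (forall q. ~H(q,q)) | ~(exists v. H(v,v)) & (forall x. forall u. (~H(u,x) | B(u,x)))
Drive negations inward (¬∀x A ≡ ∃x ¬A, ¬∃x A ≡ ∀x ¬A, De Morgan for ∧/∨):
  (forall q. ~H(q,q)) | (forall v. ~H(v,v)) & (forall x. forall u. (~H(u,x) | B(u,x)))
Finally move all quantifiers to the prefix:
  forall q. forall v. forall x. forall u. (~H(q,q) | ~H(v,v) & (~H(u,x) | B(u,x)))
The quantifier exists v sits under an odd number of negations (counting the antecedent side of each →), so it flips to forall v.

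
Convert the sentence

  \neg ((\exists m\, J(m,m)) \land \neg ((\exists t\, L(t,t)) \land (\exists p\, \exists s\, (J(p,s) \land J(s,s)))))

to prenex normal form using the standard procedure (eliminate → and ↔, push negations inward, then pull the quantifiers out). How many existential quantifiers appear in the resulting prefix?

3

Drive negations inward (¬∀x A ≡ ∃x ¬A, ¬∃x A ≡ ∀x ¬A, De Morgan for ∧/∨):
  (\forall m\, \neg J(m,m)) \lor (\exists t\, L(t,t)) \land (\exists p\, \exists s\, (J(p,s) \land J(s,s)))
Extract every quantifier outward, since the variables are now distinct and don't occur free across branches:
  \forall m\, \exists t\, \exists p\, \exists s\, (\neg J(m,m) \lor L(t,t) \land J(p,s) \land J(s,s))
The prefix is \forall m \exists t \exists p \exists s: 1 universal, 3 existential.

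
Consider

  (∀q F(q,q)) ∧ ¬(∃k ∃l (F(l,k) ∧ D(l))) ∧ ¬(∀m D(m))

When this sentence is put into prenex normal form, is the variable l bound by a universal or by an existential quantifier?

universal

Drive negations inward (¬∀x A ≡ ∃x ¬A, ¬∃x A ≡ ∀x ¬A, De Morgan for ∧/∨):
  (∀q F(q,q)) ∧ (∀k ∀l (¬F(l,k) ∨ ¬D(l))) ∧ (∃m ¬D(m))
All bound variables are already distinct, so no renaming is needed.
Extract every quantifier outward, since the variables are now distinct and don't occur free across branches:
  ∀q ∀k ∀l ∃m (F(q,q) ∧ (¬F(l,k) ∨ ¬D(l)) ∧ ¬D(m))
The quantifier ∃l sits under an odd number of negations, so it flips to ∀l.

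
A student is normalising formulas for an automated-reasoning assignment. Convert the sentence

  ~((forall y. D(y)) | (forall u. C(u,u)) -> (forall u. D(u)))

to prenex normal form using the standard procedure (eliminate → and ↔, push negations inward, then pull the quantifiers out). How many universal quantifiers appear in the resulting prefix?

2

Eliminate → and ↔ using ¬ and ∨.
  ~(~((forall y. D(y)) | (forall u. C(u,u))) | (forall u. D(u)))
Drive negations inward (¬∀x A ≡ ∃x ¬A, ¬∃x A ≡ ∀x ¬A, De Morgan for ∧/∨):
  ((forall y. D(y)) | (forall u. C(u,u))) & (exists u. ~D(u))
Give each quantifier a distinct variable: u↦x.
  ((forall y. D(y)) | (forall u. C(u,u))) & (exists x. ~D(x))
Finally move all quantifiers to the prefix:
  forall y. forall u. exists x. ((D(y) | C(u,u)) & ~D(x))
The prefix is forall y forall u exists x: 2 universal, 1 existential.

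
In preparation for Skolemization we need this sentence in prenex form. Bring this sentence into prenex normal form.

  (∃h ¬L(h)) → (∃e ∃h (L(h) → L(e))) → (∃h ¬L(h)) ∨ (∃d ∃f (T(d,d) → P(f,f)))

∀h ∀e ∀y1 ∃u ∃d ∃f (L(h) ∨ L(y1) ∧ ¬L(e) ∨ ¬L(u) ∨ ¬T(d,d) ∨ P(f,f))

Rewrite implications/biconditionals: A → B as ¬A ∨ B.
  ¬(∃h ¬L(h)) ∨ ¬(∃e ∃h (¬L(h) ∨ L(e))) ∨ (∃h ¬L(h)) ∨ (∃d ∃f (¬T(d,d) ∨ P(f,f)))
Push ¬ through the quantifiers and connectives to reach negation normal form:
  (∀h L(h)) ∨ (∀e ∀h (L(h) ∧ ¬L(e))) ∨ (∃h ¬L(h)) ∨ (∃d ∃f (¬T(d,d) ∨ P(f,f)))
Standardize variables apart so no two quantifiers bind the same name: h↦y1, h↦u.
  (∀h L(h)) ∨ (∀e ∀y1 (L(y1) ∧ ¬L(e))) ∨ (∃u ¬L(u)) ∨ (∃d ∃f (¬T(d,d) ∨ P(f,f)))
Pull the quantifiers to the front (each side's bound variable is not free in the other side):
  ∀h ∀e ∀y1 ∃u ∃d ∃f (L(h) ∨ L(y1) ∧ ¬L(e) ∨ ¬L(u) ∨ ¬T(d,d) ∨ P(f,f))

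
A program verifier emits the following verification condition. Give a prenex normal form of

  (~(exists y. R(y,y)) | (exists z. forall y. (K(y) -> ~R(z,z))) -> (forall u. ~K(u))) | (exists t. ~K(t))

First replace A → B with ¬A ∨ B.
  ~(~(exists y. R(y,y)) | (exists z. forall y. (~K(y) | ~R(z,z)))) | (forall u. ~K(u)) | (exists t. ~K(t))
Push ¬ through the quantifiers and connectives to reach negation normal form:
  (exists y. R(y,y)) & (forall z. exists y. (K(y) & R(z,z))) | (forall u. ~K(u)) | (exists t. ~K(t))
Give each quantifier a distinct variable: y↦b.
  (exists y. R(y,y)) & (forall z. exists b. (K(b) & R(z,z))) | (forall u. ~K(u)) | (exists t. ~K(t))
Extract every quantifier outward, since the variables are now distinct and don't occur free across branches:
  exists y. forall z. exists b. forall u. exists t. (R(y,y) & K(b) & R(z,z) | ~K(u) | ~K(t))

exists y. forall z. exists b. forall u. exists t. (R(y,y) & K(b) & R(z,z) | ~K(u) | ~K(t))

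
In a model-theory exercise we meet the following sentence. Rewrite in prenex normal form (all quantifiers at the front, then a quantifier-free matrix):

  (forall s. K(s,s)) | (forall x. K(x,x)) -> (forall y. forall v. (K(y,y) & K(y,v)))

exists s. exists x. forall y. forall v. (~K(s,s) & ~K(x,x) | K(y,y) & K(y,v))

First replace A → B with ¬A ∨ B.
  ~((forall s. K(s,s)) | (forall x. K(x,x))) | (forall y. forall v. (K(y,y) & K(y,v)))
Push ¬ through the quantifiers and connectives to reach negation normal form:
  (exists s. ~K(s,s)) & (exists x. ~K(x,x)) | (forall y. forall v. (K(y,y) & K(y,v)))
Finally move all quantifiers to the prefix:
  exists s. exists x. forall y. forall v. (~K(s,s) & ~K(x,x) | K(y,y) & K(y,v))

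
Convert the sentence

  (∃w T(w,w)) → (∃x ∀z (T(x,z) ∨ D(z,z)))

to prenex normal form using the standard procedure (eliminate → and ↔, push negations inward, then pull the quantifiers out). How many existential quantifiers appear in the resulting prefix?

1

First replace A → B with ¬A ∨ B.
  ¬(∃w T(w,w)) ∨ (∃x ∀z (T(x,z) ∨ D(z,z)))
Drive negations inward (¬∀x A ≡ ∃x ¬A, ¬∃x A ≡ ∀x ¬A, De Morgan for ∧/∨):
  (∀w ¬T(w,w)) ∨ (∃x ∀z (T(x,z) ∨ D(z,z)))
Finally move all quantifiers to the prefix:
  ∀w ∃x ∀z (¬T(w,w) ∨ T(x,z) ∨ D(z,z))
The prefix is ∀w ∃x ∀z: 2 universal, 1 existential.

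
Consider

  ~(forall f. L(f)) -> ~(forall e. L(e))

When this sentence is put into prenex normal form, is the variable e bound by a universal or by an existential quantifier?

existential

Rewrite implications/biconditionals: A → B as ¬A ∨ B.
  ~~(forall f. L(f)) | ~(forall e. L(e))
Push ¬ through the quantifiers and connectives to reach negation normal form:
  (forall f. L(f)) | (exists e. ~L(e))
All bound variables are already distinct, so no renaming is needed.
Extract every quantifier outward, since the variables are now distinct and don't occur free across branches:
  forall f. exists e. (L(f) | ~L(e))
The quantifier forall e sits under an odd number of negations (counting the antecedent side of each →), so it flips to exists e.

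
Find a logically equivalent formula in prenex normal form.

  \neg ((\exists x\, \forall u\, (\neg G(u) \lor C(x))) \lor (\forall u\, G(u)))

\forall x\, \exists u\, \exists y1\, (G(u) \land \neg C(x) \land \neg G(y1))

Drive negations inward (¬∀x A ≡ ∃x ¬A, ¬∃x A ≡ ∀x ¬A, De Morgan for ∧/∨):
  (\forall x\, \exists u\, (G(u) \land \neg C(x))) \land (\exists u\, \neg G(u))
Rename bound variables to avoid capture: u↦y1.
  (\forall x\, \exists u\, (G(u) \land \neg C(x))) \land (\exists y1\, \neg G(y1))
Pull the quantifiers to the front (each side's bound variable is not free in the other side):
  \forall x\, \exists u\, \exists y1\, (G(u) \land \neg C(x) \land \neg G(y1))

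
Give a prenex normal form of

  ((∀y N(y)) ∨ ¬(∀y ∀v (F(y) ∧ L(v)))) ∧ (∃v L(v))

∀y ∃t ∃v ∃a ((N(y) ∨ ¬F(t) ∨ ¬L(v)) ∧ L(a))

Push ¬ through the quantifiers and connectives to reach negation normal form:
  ((∀y N(y)) ∨ (∃y ∃v (¬F(y) ∨ ¬L(v)))) ∧ (∃v L(v))
Rename bound variables to avoid capture: y↦t, v↦a.
  ((∀y N(y)) ∨ (∃t ∃v (¬F(t) ∨ ¬L(v)))) ∧ (∃a L(a))
Pull the quantifiers to the front (each side's bound variable is not free in the other side):
  ∀y ∃t ∃v ∃a ((N(y) ∨ ¬F(t) ∨ ¬L(v)) ∧ L(a))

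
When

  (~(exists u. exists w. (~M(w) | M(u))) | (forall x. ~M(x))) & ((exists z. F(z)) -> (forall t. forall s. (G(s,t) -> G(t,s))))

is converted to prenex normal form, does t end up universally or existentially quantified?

universal

Eliminate → and ↔ using ¬ and ∨.
  (~(exists u. exists w. (~M(w) | M(u))) | (forall x. ~M(x))) & (~(exists z. F(z)) | (forall t. forall s. (~G(s,t) | G(t,s))))
Drive negations inward (¬∀x A ≡ ∃x ¬A, ¬∃x A ≡ ∀x ¬A, De Morgan for ∧/∨):
  ((forall u. forall w. (M(w) & ~M(u))) | (forall x. ~M(x))) & ((forall z. ~F(z)) | (forall t. forall s. (~G(s,t) | G(t,s))))
Finally move all quantifiers to the prefix:
  forall u. forall w. forall x. forall z. forall t. forall s. ((M(w) & ~M(u) | ~M(x)) & (~F(z) | ~G(s,t) | G(t,s)))
The quantifier forall t sits under an even number of negations (counting the antecedent side of each →), so it remains universal.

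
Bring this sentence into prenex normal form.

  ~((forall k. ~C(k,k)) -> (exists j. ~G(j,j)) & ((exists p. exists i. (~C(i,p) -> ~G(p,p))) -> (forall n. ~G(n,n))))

forall k. forall j. exists p. exists i. exists n. (~C(k,k) & (G(j,j) | (C(i,p) | ~G(p,p)) & G(n,n)))

Rewrite implications/biconditionals: A → B as ¬A ∨ B.
  ~(~(forall k. ~C(k,k)) | (exists j. ~G(j,j)) & (~(exists p. exists i. (~~C(i,p) | ~G(p,p))) | (forall n. ~G(n,n))))
Push ¬ through the quantifiers and connectives to reach negation normal form:
  (forall k. ~C(k,k)) & ((forall j. G(j,j)) | (exists p. exists i. (C(i,p) | ~G(p,p))) & (exists n. G(n,n)))
All bound variables are already distinct, so no renaming is needed.
Extract every quantifier outward, since the variables are now distinct and don't occur free across branches:
  forall k. forall j. exists p. exists i. exists n. (~C(k,k) & (G(j,j) | (C(i,p) | ~G(p,p)) & G(n,n)))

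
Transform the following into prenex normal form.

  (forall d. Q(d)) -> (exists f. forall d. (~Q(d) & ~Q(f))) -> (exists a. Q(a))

exists d. forall f. exists c. exists a. (~Q(d) | Q(c) | Q(f) | Q(a))

First replace A → B with ¬A ∨ B.
  ~(forall d. Q(d)) | ~(exists f. forall d. (~Q(d) & ~Q(f))) | (exists a. Q(a))
Push ¬ through the quantifiers and connectives to reach negation normal form:
  (exists d. ~Q(d)) | (forall f. exists d. (Q(d) | Q(f))) | (exists a. Q(a))
Standardize variables apart so no two quantifiers bind the same name: d↦c.
  (exists d. ~Q(d)) | (forall f. exists c. (Q(c) | Q(f))) | (exists a. Q(a))
Pull the quantifiers to the front (each side's bound variable is not free in the other side):
  exists d. forall f. exists c. exists a. (~Q(d) | Q(c) | Q(f) | Q(a))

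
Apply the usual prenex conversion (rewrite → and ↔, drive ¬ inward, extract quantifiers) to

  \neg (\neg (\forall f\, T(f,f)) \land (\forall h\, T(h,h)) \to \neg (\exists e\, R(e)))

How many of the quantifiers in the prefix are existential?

2

Eliminate → and ↔ using ¬ and ∨.
  \neg (\neg (\neg (\forall f\, T(f,f)) \land (\forall h\, T(h,h))) \lor \neg (\exists e\, R(e)))
Move each ¬ inward, flipping quantifiers it crosses:
  (\exists f\, \neg T(f,f)) \land (\forall h\, T(h,h)) \land (\exists e\, R(e))
All bound variables are already distinct, so no renaming is needed.
Extract every quantifier outward, since the variables are now distinct and don't occur free across branches:
  \exists f\, \forall h\, \exists e\, (\neg T(f,f) \land T(h,h) \land R(e))
The prefix is \exists f \forall h \exists e: 1 universal, 2 existential.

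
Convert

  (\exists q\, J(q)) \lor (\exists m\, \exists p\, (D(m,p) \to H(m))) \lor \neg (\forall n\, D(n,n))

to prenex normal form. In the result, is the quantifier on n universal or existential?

existential

Eliminate → and ↔ using ¬ and ∨.
  (\exists q\, J(q)) \lor (\exists m\, \exists p\, (\neg D(m,p) \lor H(m))) \lor \neg (\forall n\, D(n,n))
Drive negations inward (¬∀x A ≡ ∃x ¬A, ¬∃x A ≡ ∀x ¬A, De Morgan for ∧/∨):
  (\exists q\, J(q)) \lor (\exists m\, \exists p\, (\neg D(m,p) \lor H(m))) \lor (\exists n\, \neg D(n,n))
All bound variables are already distinct, so no renaming is needed.
Extract every quantifier outward, since the variables are now distinct and don't occur free across branches:
  \exists q\, \exists m\, \exists p\, \exists n\, (J(q) \lor \neg D(m,p) \lor H(m) \lor \neg D(n,n))
The quantifier \forall n sits under an odd number of negations (counting the antecedent side of each →), so it flips to \exists n.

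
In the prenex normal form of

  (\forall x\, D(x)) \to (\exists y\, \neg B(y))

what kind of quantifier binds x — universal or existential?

Rewrite implications/biconditionals: A → B as ¬A ∨ B.
  \neg (\forall x\, D(x)) \lor (\exists y\, \neg B(y))
Push ¬ through the quantifiers and connectives to reach negation normal form:
  (\exists x\, \neg D(x)) \lor (\exists y\, \neg B(y))
All bound variables are already distinct, so no renaming is needed.
Pull the quantifiers to the front (each side's bound variable is not free in the other side):
  \exists x\, \exists y\, (\neg D(x) \lor \neg B(y))
The quantifier \forall x sits under an odd number of negations (counting the antecedent side of each →), so it flips to \exists x.

existential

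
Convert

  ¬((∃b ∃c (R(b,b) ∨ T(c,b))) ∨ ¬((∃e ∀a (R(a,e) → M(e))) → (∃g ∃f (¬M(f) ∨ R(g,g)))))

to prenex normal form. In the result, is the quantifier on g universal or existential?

Rewrite implications/biconditionals: A → B as ¬A ∨ B.
  ¬((∃b ∃c (R(b,b) ∨ T(c,b))) ∨ ¬(¬(∃e ∀a (¬R(a,e) ∨ M(e))) ∨ (∃g ∃f (¬M(f) ∨ R(g,g)))))
Push ¬ through the quantifiers and connectives to reach negation normal form:
  (∀b ∀c (¬R(b,b) ∧ ¬T(c,b))) ∧ ((∀e ∃a (R(a,e) ∧ ¬M(e))) ∨ (∃g ∃f (¬M(f) ∨ R(g,g))))
Pull the quantifiers to the front (each side's bound variable is not free in the other side):
  ∀b ∀c ∀e ∃a ∃g ∃f (¬R(b,b) ∧ ¬T(c,b) ∧ (R(a,e) ∧ ¬M(e) ∨ ¬M(f) ∨ R(g,g)))
The quantifier ∃g sits under an even number of negations (counting the antecedent side of each →), so it remains existential.

existential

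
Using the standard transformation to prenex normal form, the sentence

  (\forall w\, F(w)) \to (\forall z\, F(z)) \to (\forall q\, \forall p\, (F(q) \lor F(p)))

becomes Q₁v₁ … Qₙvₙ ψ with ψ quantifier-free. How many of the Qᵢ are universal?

Eliminate → and ↔ using ¬ and ∨.
  \neg (\forall w\, F(w)) \lor \neg (\forall z\, F(z)) \lor (\forall q\, \forall p\, (F(q) \lor F(p)))
Move each ¬ inward, flipping quantifiers it crosses:
  (\exists w\, \neg F(w)) \lor (\exists z\, \neg F(z)) \lor (\forall q\, \forall p\, (F(q) \lor F(p)))
Finally move all quantifiers to the prefix:
  \exists w\, \exists z\, \forall q\, \forall p\, (\neg F(w) \lor \neg F(z) \lor F(q) \lor F(p))
The prefix is \exists w \exists z \forall q \forall p: 2 universal, 2 existential.

2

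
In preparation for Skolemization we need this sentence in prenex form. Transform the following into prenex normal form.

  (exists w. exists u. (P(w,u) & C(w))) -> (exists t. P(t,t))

First replace A → B with ¬A ∨ B.
  ~(exists w. exists u. (P(w,u) & C(w))) | (exists t. P(t,t))
Drive negations inward (¬∀x A ≡ ∃x ¬A, ¬∃x A ≡ ∀x ¬A, De Morgan for ∧/∨):
  (forall w. forall u. (~P(w,u) | ~C(w))) | (exists t. P(t,t))
Pull the quantifiers to the front (each side's bound variable is not free in the other side):
  forall w. forall u. exists t. (~P(w,u) | ~C(w) | P(t,t))

forall w. forall u. exists t. (~P(w,u) | ~C(w) | P(t,t))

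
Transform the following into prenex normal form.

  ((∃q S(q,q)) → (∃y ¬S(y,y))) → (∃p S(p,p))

Eliminate → and ↔ using ¬ and ∨.
  ¬(¬(∃q S(q,q)) ∨ (∃y ¬S(y,y))) ∨ (∃p S(p,p))
Move each ¬ inward, flipping quantifiers it crosses:
  (∃q S(q,q)) ∧ (∀y S(y,y)) ∨ (∃p S(p,p))
All bound variables are already distinct, so no renaming is needed.
Extract every quantifier outward, since the variables are now distinct and don't occur free across branches:
  ∃q ∀y ∃p (S(q,q) ∧ S(y,y) ∨ S(p,p))

∃q ∀y ∃p (S(q,q) ∧ S(y,y) ∨ S(p,p))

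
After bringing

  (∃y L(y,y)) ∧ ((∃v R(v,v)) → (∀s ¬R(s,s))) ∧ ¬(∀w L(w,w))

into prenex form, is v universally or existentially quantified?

Rewrite implications/biconditionals: A → B as ¬A ∨ B.
  (∃y L(y,y)) ∧ (¬(∃v R(v,v)) ∨ (∀s ¬R(s,s))) ∧ ¬(∀w L(w,w))
Push ¬ through the quantifiers and connectives to reach negation normal form:
  (∃y L(y,y)) ∧ ((∀v ¬R(v,v)) ∨ (∀s ¬R(s,s))) ∧ (∃w ¬L(w,w))
All bound variables are already distinct, so no renaming is needed.
Finally move all quantifiers to the prefix:
  ∃y ∀v ∀s ∃w (L(y,y) ∧ (¬R(v,v) ∨ ¬R(s,s)) ∧ ¬L(w,w))
The quantifier ∃v sits under an odd number of negations (counting the antecedent side of each →), so it flips to ∀v.

universal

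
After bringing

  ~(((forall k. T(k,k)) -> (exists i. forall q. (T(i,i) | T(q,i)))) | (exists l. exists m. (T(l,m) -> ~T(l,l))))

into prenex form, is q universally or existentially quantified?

First replace A → B with ¬A ∨ B.
  ~(~(forall k. T(k,k)) | (exists i. forall q. (T(i,i) | T(q,i))) | (exists l. exists m. (~T(l,m) | ~T(l,l))))
Push ¬ through the quantifiers and connectives to reach negation normal form:
  (forall k. T(k,k)) & (forall i. exists q. (~T(i,i) & ~T(q,i))) & (forall l. forall m. (T(l,m) & T(l,l)))
Finally move all quantifiers to the prefix:
  forall k. forall i. exists q. forall l. forall m. (T(k,k) & ~T(i,i) & ~T(q,i) & T(l,m) & T(l,l))
The quantifier forall q sits under an odd number of negations (counting the antecedent side of each →), so it flips to exists q.

existential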